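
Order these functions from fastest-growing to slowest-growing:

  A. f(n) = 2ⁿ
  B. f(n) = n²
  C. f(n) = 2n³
A > C > B

Comparing growth rates:
A = 2ⁿ is O(2ⁿ)
C = 2n³ is O(n³)
B = n² is O(n²)

Therefore, the order from fastest to slowest is: A > C > B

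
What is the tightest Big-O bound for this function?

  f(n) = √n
O(√n)

The dominant term in √n is √n, which is Θ(√n).
Constants are absorbed, so the tightest bound is O(√n).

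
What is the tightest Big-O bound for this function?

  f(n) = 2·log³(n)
O(log³ n)

The dominant term in 2·log³(n) is 2·log³(n), which is Θ(log³ n).
Constants are absorbed, so the tightest bound is O(log³ n).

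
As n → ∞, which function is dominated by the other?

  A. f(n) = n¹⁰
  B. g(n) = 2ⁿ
A

f(n) = n¹⁰ is O(n¹⁰), while g(n) = 2ⁿ is O(2ⁿ).
Since O(n¹⁰) grows slower than O(2ⁿ), f(n) is dominated.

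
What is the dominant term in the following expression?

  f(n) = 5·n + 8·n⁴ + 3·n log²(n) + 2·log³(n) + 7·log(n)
8·n⁴

Looking at each term:
  - 5·n is O(n)
  - 8·n⁴ is O(n⁴)
  - 3·n log²(n) is O(n log² n)
  - 2·log³(n) is O(log³ n)
  - 7·log(n) is O(log n)

The term 8·n⁴ (O(n⁴)) grows fastest and dominates all others.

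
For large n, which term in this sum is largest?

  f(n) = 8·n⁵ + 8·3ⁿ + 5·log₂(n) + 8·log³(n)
8·3ⁿ

Looking at each term:
  - 8·n⁵ is O(n⁵)
  - 8·3ⁿ is O(3ⁿ)
  - 5·log₂(n) is O(log n)
  - 8·log³(n) is O(log³ n)

The term 8·3ⁿ (O(3ⁿ)) grows fastest and dominates all others.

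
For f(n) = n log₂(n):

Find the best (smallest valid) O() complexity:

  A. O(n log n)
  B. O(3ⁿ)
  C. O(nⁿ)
A

f(n) = n log₂(n) is O(n log n).
All listed options are valid Big-O bounds (upper bounds),
but O(n log n) is the tightest (smallest valid bound).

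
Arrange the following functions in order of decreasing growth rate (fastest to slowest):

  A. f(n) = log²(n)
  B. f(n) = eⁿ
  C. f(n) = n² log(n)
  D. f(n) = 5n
B > C > D > A

Comparing growth rates:
B = eⁿ is O(eⁿ)
C = n² log(n) is O(n² log n)
D = 5n is O(n)
A = log²(n) is O(log² n)

Therefore, the order from fastest to slowest is: B > C > D > A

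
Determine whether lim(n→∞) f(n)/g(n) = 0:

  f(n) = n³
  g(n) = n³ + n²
False

f(n) = n³ is O(n³), and g(n) = n³ + n² is O(n³).
Since they have the same growth rate, f(n) = o(g(n)) is false.
(f = o(g) requires f to grow strictly slower, not equal.)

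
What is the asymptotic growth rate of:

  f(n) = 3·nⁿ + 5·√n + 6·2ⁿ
Θ(nⁿ)

Order the terms by growth rate: 5·√n ≺ 6·2ⁿ ≺ 3·nⁿ.
The fastest-growing term 3·nⁿ dominates as n → ∞; dropping its constant factor gives Θ(nⁿ).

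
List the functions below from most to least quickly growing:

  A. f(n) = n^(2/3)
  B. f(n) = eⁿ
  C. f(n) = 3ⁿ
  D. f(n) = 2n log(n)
C > B > D > A

Comparing growth rates:
C = 3ⁿ is O(3ⁿ)
B = eⁿ is O(eⁿ)
D = 2n log(n) is O(n log n)
A = n^(2/3) is O(n^(2/3))

Therefore, the order from fastest to slowest is: C > B > D > A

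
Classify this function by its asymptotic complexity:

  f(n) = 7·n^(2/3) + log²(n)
O(n^(2/3))

The dominant term in 7·n^(2/3) + log²(n) is 7·n^(2/3), which is Θ(n^(2/3)).
Lower-order terms (log²(n)) are asymptotically negligible.
Constants are absorbed, so the tightest bound is O(n^(2/3)).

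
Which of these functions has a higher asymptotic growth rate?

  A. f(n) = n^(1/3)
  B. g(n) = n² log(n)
B

f(n) = n^(1/3) is O(n^(1/3)), while g(n) = n² log(n) is O(n² log n).
Since O(n² log n) grows faster than O(n^(1/3)), g(n) dominates.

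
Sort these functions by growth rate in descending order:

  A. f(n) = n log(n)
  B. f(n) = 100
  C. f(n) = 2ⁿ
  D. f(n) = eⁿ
D > C > A > B

Comparing growth rates:
D = eⁿ is O(eⁿ)
C = 2ⁿ is O(2ⁿ)
A = n log(n) is O(n log n)
B = 100 is O(1)

Therefore, the order from fastest to slowest is: D > C > A > B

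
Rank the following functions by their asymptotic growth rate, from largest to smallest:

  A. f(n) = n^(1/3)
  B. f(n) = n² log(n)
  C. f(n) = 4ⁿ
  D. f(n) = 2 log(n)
C > B > A > D

Comparing growth rates:
C = 4ⁿ is O(4ⁿ)
B = n² log(n) is O(n² log n)
A = n^(1/3) is O(n^(1/3))
D = 2 log(n) is O(log n)

Therefore, the order from fastest to slowest is: C > B > A > D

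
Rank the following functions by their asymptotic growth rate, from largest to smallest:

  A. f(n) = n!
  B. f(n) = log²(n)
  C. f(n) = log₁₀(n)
A > B > C

Comparing growth rates:
A = n! is O(n!)
B = log²(n) is O(log² n)
C = log₁₀(n) is O(log n)

Therefore, the order from fastest to slowest is: A > B > C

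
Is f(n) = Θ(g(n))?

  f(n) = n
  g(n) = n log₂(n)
False

f(n) = n is O(n), and g(n) = n log₂(n) is O(n log n).
Since they have different growth rates, f(n) = Θ(g(n)) is false.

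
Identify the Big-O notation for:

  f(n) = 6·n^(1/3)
O(n^(1/3))

The dominant term in 6·n^(1/3) is 6·n^(1/3), which is Θ(n^(1/3)).
Constants are absorbed, so the tightest bound is O(n^(1/3)).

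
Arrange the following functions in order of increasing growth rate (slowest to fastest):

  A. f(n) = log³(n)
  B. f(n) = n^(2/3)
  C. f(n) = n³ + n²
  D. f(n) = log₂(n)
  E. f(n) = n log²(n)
D < A < B < E < C

Comparing growth rates:
D = log₂(n) is O(log n)
A = log³(n) is O(log³ n)
B = n^(2/3) is O(n^(2/3))
E = n log²(n) is O(n log² n)
C = n³ + n² is O(n³)

Therefore, the order from slowest to fastest is: D < A < B < E < C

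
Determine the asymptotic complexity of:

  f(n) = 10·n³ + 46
O(n³)

The dominant term in 10·n³ + 46 is 10·n³, which is Θ(n³).
Lower-order terms (46) are asymptotically negligible.
Constants are absorbed, so the tightest bound is O(n³).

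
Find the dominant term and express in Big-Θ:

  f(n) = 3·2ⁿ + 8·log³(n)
Θ(2ⁿ)

Order the terms by growth rate: 8·log³(n) ≺ 3·2ⁿ.
The fastest-growing term 3·2ⁿ dominates as n → ∞; dropping its constant factor gives Θ(2ⁿ).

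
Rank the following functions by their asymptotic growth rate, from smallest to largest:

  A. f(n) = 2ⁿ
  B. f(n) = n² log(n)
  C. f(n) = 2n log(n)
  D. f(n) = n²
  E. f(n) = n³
C < D < B < E < A

Comparing growth rates:
C = 2n log(n) is O(n log n)
D = n² is O(n²)
B = n² log(n) is O(n² log n)
E = n³ is O(n³)
A = 2ⁿ is O(2ⁿ)

Therefore, the order from slowest to fastest is: C < D < B < E < A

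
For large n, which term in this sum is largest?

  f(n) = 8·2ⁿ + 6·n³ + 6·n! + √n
6·n!

Looking at each term:
  - 8·2ⁿ is O(2ⁿ)
  - 6·n³ is O(n³)
  - 6·n! is O(n!)
  - √n is O(√n)

The term 6·n! (O(n!)) grows fastest and dominates all others.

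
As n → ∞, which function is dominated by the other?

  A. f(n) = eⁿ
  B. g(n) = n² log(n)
B

f(n) = eⁿ is O(eⁿ), while g(n) = n² log(n) is O(n² log n).
Since O(n² log n) grows slower than O(eⁿ), g(n) is dominated.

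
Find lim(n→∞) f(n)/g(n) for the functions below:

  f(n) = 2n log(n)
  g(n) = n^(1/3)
∞

Since 2n log(n) (O(n log n)) grows faster than n^(1/3) (O(n^(1/3))),
the ratio f(n)/g(n) → ∞ as n → ∞.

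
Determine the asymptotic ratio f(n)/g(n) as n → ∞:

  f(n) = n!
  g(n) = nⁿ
0

Since n! (O(n!)) grows slower than nⁿ (O(nⁿ)),
the ratio f(n)/g(n) → 0 as n → ∞.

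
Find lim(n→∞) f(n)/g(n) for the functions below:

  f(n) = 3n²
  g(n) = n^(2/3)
∞

Since 3n² (O(n²)) grows faster than n^(2/3) (O(n^(2/3))),
the ratio f(n)/g(n) → ∞ as n → ∞.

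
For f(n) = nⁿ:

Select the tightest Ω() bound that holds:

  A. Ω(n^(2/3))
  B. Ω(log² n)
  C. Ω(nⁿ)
C

f(n) = nⁿ is Ω(nⁿ).
All listed options are valid Big-Ω bounds (lower bounds),
but Ω(nⁿ) is the tightest (largest valid bound).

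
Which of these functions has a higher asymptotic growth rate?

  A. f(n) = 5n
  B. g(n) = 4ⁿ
B

f(n) = 5n is O(n), while g(n) = 4ⁿ is O(4ⁿ).
Since O(4ⁿ) grows faster than O(n), g(n) dominates.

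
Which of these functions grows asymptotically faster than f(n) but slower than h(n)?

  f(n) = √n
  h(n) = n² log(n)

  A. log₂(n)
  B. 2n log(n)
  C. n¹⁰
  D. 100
B

We need g(n) with √n = o(g(n)) and g(n) = o(n² log(n)), i.e. O(√n) ≺ g ≺ O(n² log n).
Check each option:
  A. log₂(n) — O(log n) does not grow strictly faster than f(n)
  B. 2n log(n) — O(n log n) is strictly between O(√n) and O(n² log n) ✓
  C. n¹⁰ — O(n¹⁰) does not grow strictly slower than h(n)
  D. 100 — O(1) does not grow strictly faster than f(n)

Only option B (2n log(n)) lies strictly between.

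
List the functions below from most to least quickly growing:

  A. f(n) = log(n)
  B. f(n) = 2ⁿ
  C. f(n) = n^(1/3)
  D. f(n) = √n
B > D > C > A

Comparing growth rates:
B = 2ⁿ is O(2ⁿ)
D = √n is O(√n)
C = n^(1/3) is O(n^(1/3))
A = log(n) is O(log n)

Therefore, the order from fastest to slowest is: B > D > C > A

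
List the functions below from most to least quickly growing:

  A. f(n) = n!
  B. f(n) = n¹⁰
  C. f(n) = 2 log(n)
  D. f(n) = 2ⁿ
A > D > B > C

Comparing growth rates:
A = n! is O(n!)
D = 2ⁿ is O(2ⁿ)
B = n¹⁰ is O(n¹⁰)
C = 2 log(n) is O(log n)

Therefore, the order from fastest to slowest is: A > D > B > C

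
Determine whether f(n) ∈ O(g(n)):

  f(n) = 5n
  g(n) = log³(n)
False

f(n) = 5n is O(n), and g(n) = log³(n) is O(log³ n).
Since O(n) grows faster than O(log³ n), f(n) = O(g(n)) is false.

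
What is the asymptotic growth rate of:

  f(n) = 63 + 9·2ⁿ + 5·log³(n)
Θ(2ⁿ)

Order the terms by growth rate: 63 ≺ 5·log³(n) ≺ 9·2ⁿ.
The fastest-growing term 9·2ⁿ dominates as n → ∞; dropping its constant factor gives Θ(2ⁿ).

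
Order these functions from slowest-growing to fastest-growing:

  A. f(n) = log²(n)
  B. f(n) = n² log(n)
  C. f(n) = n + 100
A < C < B

Comparing growth rates:
A = log²(n) is O(log² n)
C = n + 100 is O(n)
B = n² log(n) is O(n² log n)

Therefore, the order from slowest to fastest is: A < C < B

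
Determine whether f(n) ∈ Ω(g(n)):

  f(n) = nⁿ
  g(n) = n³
True

f(n) = nⁿ is O(nⁿ), and g(n) = n³ is O(n³).
Since O(nⁿ) grows at least as fast as O(n³), f(n) = Ω(g(n)) is true.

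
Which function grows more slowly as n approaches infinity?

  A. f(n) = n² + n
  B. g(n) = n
B

f(n) = n² + n is O(n²), while g(n) = n is O(n).
Since O(n) grows slower than O(n²), g(n) is dominated.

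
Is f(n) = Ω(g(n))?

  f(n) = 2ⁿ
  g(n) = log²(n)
True

f(n) = 2ⁿ is O(2ⁿ), and g(n) = log²(n) is O(log² n).
Since O(2ⁿ) grows at least as fast as O(log² n), f(n) = Ω(g(n)) is true.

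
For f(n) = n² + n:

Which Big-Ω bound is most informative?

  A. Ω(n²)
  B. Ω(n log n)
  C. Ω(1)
A

f(n) = n² + n is Ω(n²).
All listed options are valid Big-Ω bounds (lower bounds),
but Ω(n²) is the tightest (largest valid bound).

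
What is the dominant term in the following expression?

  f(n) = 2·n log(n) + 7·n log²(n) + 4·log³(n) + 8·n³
8·n³

Looking at each term:
  - 2·n log(n) is O(n log n)
  - 7·n log²(n) is O(n log² n)
  - 4·log³(n) is O(log³ n)
  - 8·n³ is O(n³)

The term 8·n³ (O(n³)) grows fastest and dominates all others.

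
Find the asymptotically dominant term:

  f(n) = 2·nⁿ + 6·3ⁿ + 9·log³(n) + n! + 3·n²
2·nⁿ

Looking at each term:
  - 2·nⁿ is O(nⁿ)
  - 6·3ⁿ is O(3ⁿ)
  - 9·log³(n) is O(log³ n)
  - n! is O(n!)
  - 3·n² is O(n²)

The term 2·nⁿ (O(nⁿ)) grows fastest and dominates all others.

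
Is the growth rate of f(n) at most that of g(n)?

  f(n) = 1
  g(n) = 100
True

f(n) = 1 and g(n) = 100 are both O(1).
Big-O permits equal growth rates (f ≤ c·g for some c), so f(n) = O(g(n)) is true.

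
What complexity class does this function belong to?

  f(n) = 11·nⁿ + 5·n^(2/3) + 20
O(nⁿ)

The dominant term in 11·nⁿ + 5·n^(2/3) + 20 is 11·nⁿ, which is Θ(nⁿ).
Lower-order terms (5·n^(2/3), 20) are asymptotically negligible.
Constants are absorbed, so the tightest bound is O(nⁿ).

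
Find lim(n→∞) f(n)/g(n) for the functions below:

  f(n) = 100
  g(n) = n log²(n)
0

Since 100 (O(1)) grows slower than n log²(n) (O(n log² n)),
the ratio f(n)/g(n) → 0 as n → ∞.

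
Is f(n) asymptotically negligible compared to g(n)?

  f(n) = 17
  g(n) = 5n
True

f(n) = 17 is O(1), and g(n) = 5n is O(n).
Since O(1) grows strictly slower than O(n), f(n) = o(g(n)) is true.
This means lim(n→∞) f(n)/g(n) = 0.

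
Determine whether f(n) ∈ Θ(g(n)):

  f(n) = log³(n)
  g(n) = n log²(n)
False

f(n) = log³(n) is O(log³ n), and g(n) = n log²(n) is O(n log² n).
Since they have different growth rates, f(n) = Θ(g(n)) is false.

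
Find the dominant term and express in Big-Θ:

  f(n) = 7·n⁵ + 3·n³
Θ(n⁵)

Order the terms by growth rate: 3·n³ ≺ 7·n⁵.
The fastest-growing term 7·n⁵ dominates as n → ∞; dropping its constant factor gives Θ(n⁵).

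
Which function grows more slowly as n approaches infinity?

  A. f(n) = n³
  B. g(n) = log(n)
B

f(n) = n³ is O(n³), while g(n) = log(n) is O(log n).
Since O(log n) grows slower than O(n³), g(n) is dominated.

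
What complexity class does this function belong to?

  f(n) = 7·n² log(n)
O(n² log n)

The dominant term in 7·n² log(n) is 7·n² log(n), which is Θ(n² log n).
Constants are absorbed, so the tightest bound is O(n² log n).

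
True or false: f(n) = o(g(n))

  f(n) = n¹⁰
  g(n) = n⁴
False

f(n) = n¹⁰ is O(n¹⁰), and g(n) = n⁴ is O(n⁴).
Since O(n¹⁰) grows faster than or equal to O(n⁴), f(n) = o(g(n)) is false.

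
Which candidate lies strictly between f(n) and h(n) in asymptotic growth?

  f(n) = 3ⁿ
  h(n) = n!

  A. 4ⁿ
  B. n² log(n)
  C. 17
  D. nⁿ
A

We need g(n) with 3ⁿ = o(g(n)) and g(n) = o(n!), i.e. O(3ⁿ) ≺ g ≺ O(n!).
Check each option:
  A. 4ⁿ — O(4ⁿ) is strictly between O(3ⁿ) and O(n!) ✓
  B. n² log(n) — O(n² log n) does not grow strictly faster than f(n)
  C. 17 — O(1) does not grow strictly faster than f(n)
  D. nⁿ — O(nⁿ) does not grow strictly slower than h(n)

Only option A (4ⁿ) lies strictly between.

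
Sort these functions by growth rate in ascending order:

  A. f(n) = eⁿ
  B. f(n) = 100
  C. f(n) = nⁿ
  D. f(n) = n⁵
B < D < A < C

Comparing growth rates:
B = 100 is O(1)
D = n⁵ is O(n⁵)
A = eⁿ is O(eⁿ)
C = nⁿ is O(nⁿ)

Therefore, the order from slowest to fastest is: B < D < A < C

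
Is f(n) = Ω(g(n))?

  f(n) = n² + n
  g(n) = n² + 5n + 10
True

f(n) = n² + n and g(n) = n² + 5n + 10 are both O(n²).
Big-Ω permits equal growth rates (f ≥ c·g for some c > 0), so f(n) = Ω(g(n)) is true.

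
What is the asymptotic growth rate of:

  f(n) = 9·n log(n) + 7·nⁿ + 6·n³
Θ(nⁿ)

Order the terms by growth rate: 9·n log(n) ≺ 6·n³ ≺ 7·nⁿ.
The fastest-growing term 7·nⁿ dominates as n → ∞; dropping its constant factor gives Θ(nⁿ).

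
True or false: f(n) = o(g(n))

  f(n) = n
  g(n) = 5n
False

f(n) = n is O(n), and g(n) = 5n is O(n).
Since they have the same growth rate, f(n) = o(g(n)) is false.
(f = o(g) requires f to grow strictly slower, not equal.)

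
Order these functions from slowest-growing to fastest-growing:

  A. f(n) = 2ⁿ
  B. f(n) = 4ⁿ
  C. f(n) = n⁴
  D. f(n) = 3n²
D < C < A < B

Comparing growth rates:
D = 3n² is O(n²)
C = n⁴ is O(n⁴)
A = 2ⁿ is O(2ⁿ)
B = 4ⁿ is O(4ⁿ)

Therefore, the order from slowest to fastest is: D < C < A < B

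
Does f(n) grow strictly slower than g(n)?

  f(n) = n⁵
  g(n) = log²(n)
False

f(n) = n⁵ is O(n⁵), and g(n) = log²(n) is O(log² n).
Since O(n⁵) grows faster than or equal to O(log² n), f(n) = o(g(n)) is false.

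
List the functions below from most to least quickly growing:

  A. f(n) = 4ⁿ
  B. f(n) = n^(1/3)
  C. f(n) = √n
A > C > B

Comparing growth rates:
A = 4ⁿ is O(4ⁿ)
C = √n is O(√n)
B = n^(1/3) is O(n^(1/3))

Therefore, the order from fastest to slowest is: A > C > B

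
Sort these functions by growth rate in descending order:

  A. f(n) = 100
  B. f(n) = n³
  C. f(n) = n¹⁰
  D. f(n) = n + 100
C > B > D > A

Comparing growth rates:
C = n¹⁰ is O(n¹⁰)
B = n³ is O(n³)
D = n + 100 is O(n)
A = 100 is O(1)

Therefore, the order from fastest to slowest is: C > B > D > A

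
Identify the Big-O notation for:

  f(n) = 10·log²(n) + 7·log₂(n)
O(log² n)

The dominant term in 10·log²(n) + 7·log₂(n) is 10·log²(n), which is Θ(log² n).
Lower-order terms (7·log₂(n)) are asymptotically negligible.
Constants are absorbed, so the tightest bound is O(log² n).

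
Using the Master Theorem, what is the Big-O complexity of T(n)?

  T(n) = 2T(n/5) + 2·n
Θ(n)

Master Theorem: a = 2, b = 5, f(n) = 2·n.
Compute the critical exponent d = log₅(2) = 0.431.
Compare f(n) = Θ(n) against n^d:
  k = 1 > d = 0.431, so f(n) = Ω(n^(d+ε)) — Case 3.
  Regularity: a·(n/b)^1/n^1 = a/b^1 = 2/5 < 1 ✓.
  The top-level work dominates: T(n) = Θ(f(n)) = Θ(n).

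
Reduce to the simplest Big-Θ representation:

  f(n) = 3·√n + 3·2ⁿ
Θ(2ⁿ)

Order the terms by growth rate: 3·√n ≺ 3·2ⁿ.
The fastest-growing term 3·2ⁿ dominates as n → ∞; dropping its constant factor gives Θ(2ⁿ).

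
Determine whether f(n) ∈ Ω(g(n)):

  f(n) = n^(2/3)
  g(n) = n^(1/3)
True

f(n) = n^(2/3) is O(n^(2/3)), and g(n) = n^(1/3) is O(n^(1/3)).
Since O(n^(2/3)) grows at least as fast as O(n^(1/3)), f(n) = Ω(g(n)) is true.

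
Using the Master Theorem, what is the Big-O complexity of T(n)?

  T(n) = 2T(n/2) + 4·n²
Θ(n²)

Master Theorem: a = 2, b = 2, f(n) = 4·n².
Compute the critical exponent d = log₂(2) = 1.
Compare f(n) = Θ(n²) against n^d:
  k = 2 > d = 1, so f(n) = Ω(n^(d+ε)) — Case 3.
  Regularity: a·(n/b)^2/n^2 = a/b^2 = 2/4 < 1 ✓.
  The top-level work dominates: T(n) = Θ(f(n)) = Θ(n²).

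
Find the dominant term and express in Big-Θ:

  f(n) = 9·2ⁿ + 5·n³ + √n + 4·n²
Θ(2ⁿ)

Order the terms by growth rate: √n ≺ 4·n² ≺ 5·n³ ≺ 9·2ⁿ.
The fastest-growing term 9·2ⁿ dominates as n → ∞; dropping its constant factor gives Θ(2ⁿ).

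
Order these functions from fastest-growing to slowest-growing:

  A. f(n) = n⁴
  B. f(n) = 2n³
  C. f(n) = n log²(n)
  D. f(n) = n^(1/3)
A > B > C > D

Comparing growth rates:
A = n⁴ is O(n⁴)
B = 2n³ is O(n³)
C = n log²(n) is O(n log² n)
D = n^(1/3) is O(n^(1/3))

Therefore, the order from fastest to slowest is: A > B > C > D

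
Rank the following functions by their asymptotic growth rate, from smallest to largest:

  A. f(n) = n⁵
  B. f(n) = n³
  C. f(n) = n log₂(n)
C < B < A

Comparing growth rates:
C = n log₂(n) is O(n log n)
B = n³ is O(n³)
A = n⁵ is O(n⁵)

Therefore, the order from slowest to fastest is: C < B < A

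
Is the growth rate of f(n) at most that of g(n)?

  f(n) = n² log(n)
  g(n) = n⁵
True

f(n) = n² log(n) is O(n² log n), and g(n) = n⁵ is O(n⁵).
Since O(n² log n) ⊆ O(n⁵) (f grows no faster than g), f(n) = O(g(n)) is true.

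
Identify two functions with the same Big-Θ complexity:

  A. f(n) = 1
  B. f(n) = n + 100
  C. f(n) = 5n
B and C

Examining each function:
  A. 1 is O(1)
  B. n + 100 is O(n)
  C. 5n is O(n)

Functions B and C both have the same complexity class.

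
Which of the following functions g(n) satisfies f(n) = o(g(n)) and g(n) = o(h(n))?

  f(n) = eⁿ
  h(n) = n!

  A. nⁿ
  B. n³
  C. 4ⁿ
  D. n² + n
C

We need g(n) with eⁿ = o(g(n)) and g(n) = o(n!), i.e. O(eⁿ) ≺ g ≺ O(n!).
Check each option:
  A. nⁿ — O(nⁿ) does not grow strictly slower than h(n)
  B. n³ — O(n³) does not grow strictly faster than f(n)
  C. 4ⁿ — O(4ⁿ) is strictly between O(eⁿ) and O(n!) ✓
  D. n² + n — O(n²) does not grow strictly faster than f(n)

Only option C (4ⁿ) lies strictly between.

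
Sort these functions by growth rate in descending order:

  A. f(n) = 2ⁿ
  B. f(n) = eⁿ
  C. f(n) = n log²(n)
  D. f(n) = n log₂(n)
B > A > C > D

Comparing growth rates:
B = eⁿ is O(eⁿ)
A = 2ⁿ is O(2ⁿ)
C = n log²(n) is O(n log² n)
D = n log₂(n) is O(n log n)

Therefore, the order from fastest to slowest is: B > A > C > D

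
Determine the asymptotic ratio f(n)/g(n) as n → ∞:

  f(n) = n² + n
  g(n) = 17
∞

Since n² + n (O(n²)) grows faster than 17 (O(1)),
the ratio f(n)/g(n) → ∞ as n → ∞.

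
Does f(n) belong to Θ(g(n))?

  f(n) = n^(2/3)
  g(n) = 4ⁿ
False

f(n) = n^(2/3) is O(n^(2/3)), and g(n) = 4ⁿ is O(4ⁿ).
Since they have different growth rates, f(n) = Θ(g(n)) is false.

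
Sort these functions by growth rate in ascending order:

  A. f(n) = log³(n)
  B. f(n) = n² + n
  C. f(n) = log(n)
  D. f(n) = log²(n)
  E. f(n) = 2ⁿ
C < D < A < B < E

Comparing growth rates:
C = log(n) is O(log n)
D = log²(n) is O(log² n)
A = log³(n) is O(log³ n)
B = n² + n is O(n²)
E = 2ⁿ is O(2ⁿ)

Therefore, the order from slowest to fastest is: C < D < A < B < E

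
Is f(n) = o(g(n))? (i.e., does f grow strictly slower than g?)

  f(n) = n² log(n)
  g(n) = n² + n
False

f(n) = n² log(n) is O(n² log n), and g(n) = n² + n is O(n²).
Since O(n² log n) grows faster than or equal to O(n²), f(n) = o(g(n)) is false.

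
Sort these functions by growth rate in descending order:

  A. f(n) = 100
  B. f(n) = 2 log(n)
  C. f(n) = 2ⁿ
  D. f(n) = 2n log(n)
C > D > B > A

Comparing growth rates:
C = 2ⁿ is O(2ⁿ)
D = 2n log(n) is O(n log n)
B = 2 log(n) is O(log n)
A = 100 is O(1)

Therefore, the order from fastest to slowest is: C > D > B > A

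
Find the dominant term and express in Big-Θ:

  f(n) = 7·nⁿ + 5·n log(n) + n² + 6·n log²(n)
Θ(nⁿ)

Order the terms by growth rate: 5·n log(n) ≺ 6·n log²(n) ≺ n² ≺ 7·nⁿ.
The fastest-growing term 7·nⁿ dominates as n → ∞; dropping its constant factor gives Θ(nⁿ).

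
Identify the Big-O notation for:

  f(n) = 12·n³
O(n³)

The dominant term in 12·n³ is 12·n³, which is Θ(n³).
Constants are absorbed, so the tightest bound is O(n³).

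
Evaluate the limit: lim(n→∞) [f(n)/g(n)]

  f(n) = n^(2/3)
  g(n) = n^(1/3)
∞

Since n^(2/3) (O(n^(2/3))) grows faster than n^(1/3) (O(n^(1/3))),
the ratio f(n)/g(n) → ∞ as n → ∞.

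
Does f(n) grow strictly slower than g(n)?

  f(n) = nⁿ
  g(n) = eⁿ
False

f(n) = nⁿ is O(nⁿ), and g(n) = eⁿ is O(eⁿ).
Since O(nⁿ) grows faster than or equal to O(eⁿ), f(n) = o(g(n)) is false.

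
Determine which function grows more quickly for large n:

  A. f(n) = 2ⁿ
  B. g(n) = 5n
A

f(n) = 2ⁿ is O(2ⁿ), while g(n) = 5n is O(n).
Since O(2ⁿ) grows faster than O(n), f(n) dominates.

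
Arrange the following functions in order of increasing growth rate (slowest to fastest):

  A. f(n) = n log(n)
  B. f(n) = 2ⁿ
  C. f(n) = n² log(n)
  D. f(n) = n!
A < C < B < D

Comparing growth rates:
A = n log(n) is O(n log n)
C = n² log(n) is O(n² log n)
B = 2ⁿ is O(2ⁿ)
D = n! is O(n!)

Therefore, the order from slowest to fastest is: A < C < B < D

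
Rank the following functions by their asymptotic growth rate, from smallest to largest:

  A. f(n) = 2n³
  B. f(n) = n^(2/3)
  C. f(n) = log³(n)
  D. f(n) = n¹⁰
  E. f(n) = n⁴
C < B < A < E < D

Comparing growth rates:
C = log³(n) is O(log³ n)
B = n^(2/3) is O(n^(2/3))
A = 2n³ is O(n³)
E = n⁴ is O(n⁴)
D = n¹⁰ is O(n¹⁰)

Therefore, the order from slowest to fastest is: C < B < A < E < D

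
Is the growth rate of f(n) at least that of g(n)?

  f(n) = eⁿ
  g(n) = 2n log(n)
True

f(n) = eⁿ is O(eⁿ), and g(n) = 2n log(n) is O(n log n).
Since O(eⁿ) grows at least as fast as O(n log n), f(n) = Ω(g(n)) is true.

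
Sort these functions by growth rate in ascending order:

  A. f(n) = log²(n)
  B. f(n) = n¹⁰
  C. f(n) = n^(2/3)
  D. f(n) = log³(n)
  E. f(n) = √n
A < D < E < C < B

Comparing growth rates:
A = log²(n) is O(log² n)
D = log³(n) is O(log³ n)
E = √n is O(√n)
C = n^(2/3) is O(n^(2/3))
B = n¹⁰ is O(n¹⁰)

Therefore, the order from slowest to fastest is: A < D < E < C < B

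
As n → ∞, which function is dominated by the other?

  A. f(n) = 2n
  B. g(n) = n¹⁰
A

f(n) = 2n is O(n), while g(n) = n¹⁰ is O(n¹⁰).
Since O(n) grows slower than O(n¹⁰), f(n) is dominated.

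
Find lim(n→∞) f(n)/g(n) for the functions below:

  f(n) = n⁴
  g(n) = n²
∞

Since n⁴ (O(n⁴)) grows faster than n² (O(n²)),
the ratio f(n)/g(n) → ∞ as n → ∞.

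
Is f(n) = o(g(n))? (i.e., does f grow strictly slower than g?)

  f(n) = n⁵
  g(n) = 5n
False

f(n) = n⁵ is O(n⁵), and g(n) = 5n is O(n).
Since O(n⁵) grows faster than or equal to O(n), f(n) = o(g(n)) is false.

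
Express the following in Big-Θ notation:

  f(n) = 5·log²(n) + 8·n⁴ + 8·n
Θ(n⁴)

Order the terms by growth rate: 5·log²(n) ≺ 8·n ≺ 8·n⁴.
The fastest-growing term 8·n⁴ dominates as n → ∞; dropping its constant factor gives Θ(n⁴).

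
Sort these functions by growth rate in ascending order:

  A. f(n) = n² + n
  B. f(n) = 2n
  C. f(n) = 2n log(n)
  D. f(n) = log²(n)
D < B < C < A

Comparing growth rates:
D = log²(n) is O(log² n)
B = 2n is O(n)
C = 2n log(n) is O(n log n)
A = n² + n is O(n²)

Therefore, the order from slowest to fastest is: D < B < C < A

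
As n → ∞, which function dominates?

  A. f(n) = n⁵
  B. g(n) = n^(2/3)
A

f(n) = n⁵ is O(n⁵), while g(n) = n^(2/3) is O(n^(2/3)).
Since O(n⁵) grows faster than O(n^(2/3)), f(n) dominates.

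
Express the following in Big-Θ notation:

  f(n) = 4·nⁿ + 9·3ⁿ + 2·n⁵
Θ(nⁿ)

Order the terms by growth rate: 2·n⁵ ≺ 9·3ⁿ ≺ 4·nⁿ.
The fastest-growing term 4·nⁿ dominates as n → ∞; dropping its constant factor gives Θ(nⁿ).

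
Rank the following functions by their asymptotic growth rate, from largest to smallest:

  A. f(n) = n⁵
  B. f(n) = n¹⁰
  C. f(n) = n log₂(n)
B > A > C

Comparing growth rates:
B = n¹⁰ is O(n¹⁰)
A = n⁵ is O(n⁵)
C = n log₂(n) is O(n log n)

Therefore, the order from fastest to slowest is: B > A > C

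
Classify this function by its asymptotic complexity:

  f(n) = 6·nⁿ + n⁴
O(nⁿ)

The dominant term in 6·nⁿ + n⁴ is 6·nⁿ, which is Θ(nⁿ).
Lower-order terms (n⁴) are asymptotically negligible.
Constants are absorbed, so the tightest bound is O(nⁿ).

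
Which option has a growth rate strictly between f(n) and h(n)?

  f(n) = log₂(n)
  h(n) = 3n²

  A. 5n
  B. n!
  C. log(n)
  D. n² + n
A

We need g(n) with log₂(n) = o(g(n)) and g(n) = o(3n²), i.e. O(log n) ≺ g ≺ O(n²).
Check each option:
  A. 5n — O(n) is strictly between O(log n) and O(n²) ✓
  B. n! — O(n!) does not grow strictly slower than h(n)
  C. log(n) — O(log n) does not grow strictly faster than f(n)
  D. n² + n — O(n²) does not grow strictly slower than h(n)

Only option A (5n) lies strictly between.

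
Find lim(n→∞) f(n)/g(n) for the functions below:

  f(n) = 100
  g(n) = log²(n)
0

Since 100 (O(1)) grows slower than log²(n) (O(log² n)),
the ratio f(n)/g(n) → 0 as n → ∞.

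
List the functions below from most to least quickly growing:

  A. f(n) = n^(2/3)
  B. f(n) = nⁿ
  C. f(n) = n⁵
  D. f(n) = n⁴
B > C > D > A

Comparing growth rates:
B = nⁿ is O(nⁿ)
C = n⁵ is O(n⁵)
D = n⁴ is O(n⁴)
A = n^(2/3) is O(n^(2/3))

Therefore, the order from fastest to slowest is: B > C > D > A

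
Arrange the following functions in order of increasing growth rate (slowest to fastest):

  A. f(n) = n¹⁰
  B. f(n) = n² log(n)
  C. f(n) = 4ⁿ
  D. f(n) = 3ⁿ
B < A < D < C

Comparing growth rates:
B = n² log(n) is O(n² log n)
A = n¹⁰ is O(n¹⁰)
D = 3ⁿ is O(3ⁿ)
C = 4ⁿ is O(4ⁿ)

Therefore, the order from slowest to fastest is: B < A < D < C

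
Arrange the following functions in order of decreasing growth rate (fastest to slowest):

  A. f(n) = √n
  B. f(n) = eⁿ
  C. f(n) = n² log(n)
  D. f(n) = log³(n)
B > C > A > D

Comparing growth rates:
B = eⁿ is O(eⁿ)
C = n² log(n) is O(n² log n)
A = √n is O(√n)
D = log³(n) is O(log³ n)

Therefore, the order from fastest to slowest is: B > C > A > D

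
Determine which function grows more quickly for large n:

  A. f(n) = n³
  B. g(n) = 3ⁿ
B

f(n) = n³ is O(n³), while g(n) = 3ⁿ is O(3ⁿ).
Since O(3ⁿ) grows faster than O(n³), g(n) dominates.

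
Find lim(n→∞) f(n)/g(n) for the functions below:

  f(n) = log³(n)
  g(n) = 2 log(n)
∞

Since log³(n) (O(log³ n)) grows faster than 2 log(n) (O(log n)),
the ratio f(n)/g(n) → ∞ as n → ∞.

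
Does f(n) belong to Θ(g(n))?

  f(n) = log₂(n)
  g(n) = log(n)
True

f(n) = log₂(n) and g(n) = log(n) are both O(log n).
Since they have the same asymptotic growth rate, f(n) = Θ(g(n)) is true.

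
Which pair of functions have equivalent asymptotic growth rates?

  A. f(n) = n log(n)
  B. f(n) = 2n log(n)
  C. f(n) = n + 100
A and B

Examining each function:
  A. n log(n) is O(n log n)
  B. 2n log(n) is O(n log n)
  C. n + 100 is O(n)

Functions A and B both have the same complexity class.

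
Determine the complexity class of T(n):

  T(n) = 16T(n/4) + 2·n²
Θ(n² log n)

Master Theorem: a = 16, b = 4, f(n) = 2·n².
Compute the critical exponent d = log₄(16) = 2.
Compare f(n) = Θ(n²) against n^d:
  k = 2 = d, so f(n) = Θ(n^d) — Case 2.
  Work is balanced across levels: T(n) = Θ(n^d log n) = Θ(n² log n).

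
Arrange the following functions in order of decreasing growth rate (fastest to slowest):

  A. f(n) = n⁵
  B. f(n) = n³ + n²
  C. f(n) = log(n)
A > B > C

Comparing growth rates:
A = n⁵ is O(n⁵)
B = n³ + n² is O(n³)
C = log(n) is O(log n)

Therefore, the order from fastest to slowest is: A > B > C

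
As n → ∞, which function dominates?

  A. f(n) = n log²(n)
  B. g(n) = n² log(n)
B

f(n) = n log²(n) is O(n log² n), while g(n) = n² log(n) is O(n² log n).
Since O(n² log n) grows faster than O(n log² n), g(n) dominates.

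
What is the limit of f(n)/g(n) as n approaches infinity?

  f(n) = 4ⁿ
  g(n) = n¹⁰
∞

Since 4ⁿ (O(4ⁿ)) grows faster than n¹⁰ (O(n¹⁰)),
the ratio f(n)/g(n) → ∞ as n → ∞.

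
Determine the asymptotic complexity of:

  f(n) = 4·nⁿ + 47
O(nⁿ)

The dominant term in 4·nⁿ + 47 is 4·nⁿ, which is Θ(nⁿ).
Lower-order terms (47) are asymptotically negligible.
Constants are absorbed, so the tightest bound is O(nⁿ).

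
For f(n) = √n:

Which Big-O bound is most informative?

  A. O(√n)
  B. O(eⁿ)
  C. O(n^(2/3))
A

f(n) = √n is O(√n).
All listed options are valid Big-O bounds (upper bounds),
but O(√n) is the tightest (smallest valid bound).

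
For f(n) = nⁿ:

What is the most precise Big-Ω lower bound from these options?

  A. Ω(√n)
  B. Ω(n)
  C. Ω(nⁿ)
C

f(n) = nⁿ is Ω(nⁿ).
All listed options are valid Big-Ω bounds (lower bounds),
but Ω(nⁿ) is the tightest (largest valid bound).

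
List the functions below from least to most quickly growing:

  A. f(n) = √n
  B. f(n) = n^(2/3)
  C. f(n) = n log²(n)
A < B < C

Comparing growth rates:
A = √n is O(√n)
B = n^(2/3) is O(n^(2/3))
C = n log²(n) is O(n log² n)

Therefore, the order from slowest to fastest is: A < B < C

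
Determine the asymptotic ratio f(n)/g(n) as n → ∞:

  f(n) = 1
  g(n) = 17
1/17

Since 1 and 17 have the same growth rate (O(1)),
the ratio converges to a constant: 1/17.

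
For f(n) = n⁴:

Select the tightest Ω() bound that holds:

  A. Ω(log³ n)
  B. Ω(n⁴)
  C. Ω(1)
B

f(n) = n⁴ is Ω(n⁴).
All listed options are valid Big-Ω bounds (lower bounds),
but Ω(n⁴) is the tightest (largest valid bound).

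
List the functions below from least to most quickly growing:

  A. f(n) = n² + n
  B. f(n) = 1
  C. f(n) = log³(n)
B < C < A

Comparing growth rates:
B = 1 is O(1)
C = log³(n) is O(log³ n)
A = n² + n is O(n²)

Therefore, the order from slowest to fastest is: B < C < A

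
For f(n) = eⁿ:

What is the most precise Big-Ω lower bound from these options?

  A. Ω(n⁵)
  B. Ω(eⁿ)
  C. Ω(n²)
B

f(n) = eⁿ is Ω(eⁿ).
All listed options are valid Big-Ω bounds (lower bounds),
but Ω(eⁿ) is the tightest (largest valid bound).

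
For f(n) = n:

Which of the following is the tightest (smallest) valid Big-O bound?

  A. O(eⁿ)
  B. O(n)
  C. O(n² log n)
B

f(n) = n is O(n).
All listed options are valid Big-O bounds (upper bounds),
but O(n) is the tightest (smallest valid bound).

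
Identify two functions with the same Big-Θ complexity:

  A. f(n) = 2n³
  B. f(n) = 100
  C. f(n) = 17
B and C

Examining each function:
  A. 2n³ is O(n³)
  B. 100 is O(1)
  C. 17 is O(1)

Functions B and C both have the same complexity class.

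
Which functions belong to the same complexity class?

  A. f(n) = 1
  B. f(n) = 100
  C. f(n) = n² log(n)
A and B

Examining each function:
  A. 1 is O(1)
  B. 100 is O(1)
  C. n² log(n) is O(n² log n)

Functions A and B both have the same complexity class.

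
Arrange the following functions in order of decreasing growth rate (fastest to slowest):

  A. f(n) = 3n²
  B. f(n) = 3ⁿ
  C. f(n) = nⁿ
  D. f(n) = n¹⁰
C > B > D > A

Comparing growth rates:
C = nⁿ is O(nⁿ)
B = 3ⁿ is O(3ⁿ)
D = n¹⁰ is O(n¹⁰)
A = 3n² is O(n²)

Therefore, the order from fastest to slowest is: C > B > D > A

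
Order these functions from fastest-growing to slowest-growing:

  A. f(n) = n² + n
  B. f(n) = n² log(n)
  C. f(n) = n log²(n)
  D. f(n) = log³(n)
B > A > C > D

Comparing growth rates:
B = n² log(n) is O(n² log n)
A = n² + n is O(n²)
C = n log²(n) is O(n log² n)
D = log³(n) is O(log³ n)

Therefore, the order from fastest to slowest is: B > A > C > D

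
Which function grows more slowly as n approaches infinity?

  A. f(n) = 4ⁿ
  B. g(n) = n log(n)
B

f(n) = 4ⁿ is O(4ⁿ), while g(n) = n log(n) is O(n log n).
Since O(n log n) grows slower than O(4ⁿ), g(n) is dominated.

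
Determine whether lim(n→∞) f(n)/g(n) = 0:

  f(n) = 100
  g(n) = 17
False

f(n) = 100 is O(1), and g(n) = 17 is O(1).
Since they have the same growth rate, f(n) = o(g(n)) is false.
(f = o(g) requires f to grow strictly slower, not equal.)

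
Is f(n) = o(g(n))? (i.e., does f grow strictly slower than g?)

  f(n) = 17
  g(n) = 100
False

f(n) = 17 is O(1), and g(n) = 100 is O(1).
Since they have the same growth rate, f(n) = o(g(n)) is false.
(f = o(g) requires f to grow strictly slower, not equal.)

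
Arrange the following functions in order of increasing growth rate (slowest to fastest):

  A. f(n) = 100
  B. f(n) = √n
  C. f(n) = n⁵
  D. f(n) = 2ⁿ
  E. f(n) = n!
A < B < C < D < E

Comparing growth rates:
A = 100 is O(1)
B = √n is O(√n)
C = n⁵ is O(n⁵)
D = 2ⁿ is O(2ⁿ)
E = n! is O(n!)

Therefore, the order from slowest to fastest is: A < B < C < D < E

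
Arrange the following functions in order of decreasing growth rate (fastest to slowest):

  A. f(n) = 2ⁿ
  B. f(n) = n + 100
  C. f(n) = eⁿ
C > A > B

Comparing growth rates:
C = eⁿ is O(eⁿ)
A = 2ⁿ is O(2ⁿ)
B = n + 100 is O(n)

Therefore, the order from fastest to slowest is: C > A > B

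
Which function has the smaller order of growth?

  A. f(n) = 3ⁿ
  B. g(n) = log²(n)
B

f(n) = 3ⁿ is O(3ⁿ), while g(n) = log²(n) is O(log² n).
Since O(log² n) grows slower than O(3ⁿ), g(n) is dominated.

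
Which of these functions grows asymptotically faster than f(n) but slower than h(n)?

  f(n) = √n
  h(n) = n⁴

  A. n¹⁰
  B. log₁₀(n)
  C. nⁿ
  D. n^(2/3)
D

We need g(n) with √n = o(g(n)) and g(n) = o(n⁴), i.e. O(√n) ≺ g ≺ O(n⁴).
Check each option:
  A. n¹⁰ — O(n¹⁰) does not grow strictly slower than h(n)
  B. log₁₀(n) — O(log n) does not grow strictly faster than f(n)
  C. nⁿ — O(nⁿ) does not grow strictly slower than h(n)
  D. n^(2/3) — O(n^(2/3)) is strictly between O(√n) and O(n⁴) ✓

Only option D (n^(2/3)) lies strictly between.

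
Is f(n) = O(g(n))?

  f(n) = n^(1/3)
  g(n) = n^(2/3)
True

f(n) = n^(1/3) is O(n^(1/3)), and g(n) = n^(2/3) is O(n^(2/3)).
Since O(n^(1/3)) ⊆ O(n^(2/3)) (f grows no faster than g), f(n) = O(g(n)) is true.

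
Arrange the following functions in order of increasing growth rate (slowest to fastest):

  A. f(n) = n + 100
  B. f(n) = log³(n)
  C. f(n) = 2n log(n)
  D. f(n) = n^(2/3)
B < D < A < C

Comparing growth rates:
B = log³(n) is O(log³ n)
D = n^(2/3) is O(n^(2/3))
A = n + 100 is O(n)
C = 2n log(n) is O(n log n)

Therefore, the order from slowest to fastest is: B < D < A < C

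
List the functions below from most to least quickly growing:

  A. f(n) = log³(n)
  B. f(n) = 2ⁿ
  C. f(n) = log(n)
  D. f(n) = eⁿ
D > B > A > C

Comparing growth rates:
D = eⁿ is O(eⁿ)
B = 2ⁿ is O(2ⁿ)
A = log³(n) is O(log³ n)
C = log(n) is O(log n)

Therefore, the order from fastest to slowest is: D > B > A > C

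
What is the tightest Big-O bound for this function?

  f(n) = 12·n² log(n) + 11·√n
O(n² log n)

The dominant term in 12·n² log(n) + 11·√n is 12·n² log(n), which is Θ(n² log n).
Lower-order terms (11·√n) are asymptotically negligible.
Constants are absorbed, so the tightest bound is O(n² log n).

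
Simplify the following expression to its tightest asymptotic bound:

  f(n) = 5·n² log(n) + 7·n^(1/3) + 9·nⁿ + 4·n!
Θ(nⁿ)

Order the terms by growth rate: 7·n^(1/3) ≺ 5·n² log(n) ≺ 4·n! ≺ 9·nⁿ.
The fastest-growing term 9·nⁿ dominates as n → ∞; dropping its constant factor gives Θ(nⁿ).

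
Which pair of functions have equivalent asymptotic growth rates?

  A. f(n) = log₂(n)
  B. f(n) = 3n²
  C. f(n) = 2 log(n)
A and C

Examining each function:
  A. log₂(n) is O(log n)
  B. 3n² is O(n²)
  C. 2 log(n) is O(log n)

Functions A and C both have the same complexity class.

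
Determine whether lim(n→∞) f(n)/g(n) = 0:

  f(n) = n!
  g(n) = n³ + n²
False

f(n) = n! is O(n!), and g(n) = n³ + n² is O(n³).
Since O(n!) grows faster than or equal to O(n³), f(n) = o(g(n)) is false.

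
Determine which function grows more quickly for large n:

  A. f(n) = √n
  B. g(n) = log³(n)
A

f(n) = √n is O(√n), while g(n) = log³(n) is O(log³ n).
Since O(√n) grows faster than O(log³ n), f(n) dominates.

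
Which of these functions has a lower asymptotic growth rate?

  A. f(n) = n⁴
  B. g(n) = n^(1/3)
B

f(n) = n⁴ is O(n⁴), while g(n) = n^(1/3) is O(n^(1/3)).
Since O(n^(1/3)) grows slower than O(n⁴), g(n) is dominated.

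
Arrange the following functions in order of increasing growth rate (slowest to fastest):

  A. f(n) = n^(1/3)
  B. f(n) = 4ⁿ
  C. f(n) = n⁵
A < C < B

Comparing growth rates:
A = n^(1/3) is O(n^(1/3))
C = n⁵ is O(n⁵)
B = 4ⁿ is O(4ⁿ)

Therefore, the order from slowest to fastest is: A < C < B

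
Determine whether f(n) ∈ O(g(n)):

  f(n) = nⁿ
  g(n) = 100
False

f(n) = nⁿ is O(nⁿ), and g(n) = 100 is O(1).
Since O(nⁿ) grows faster than O(1), f(n) = O(g(n)) is false.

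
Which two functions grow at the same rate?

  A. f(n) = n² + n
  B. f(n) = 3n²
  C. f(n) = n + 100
A and B

Examining each function:
  A. n² + n is O(n²)
  B. 3n² is O(n²)
  C. n + 100 is O(n)

Functions A and B both have the same complexity class.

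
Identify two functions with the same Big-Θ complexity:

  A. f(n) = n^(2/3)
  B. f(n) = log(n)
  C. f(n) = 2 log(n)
B and C

Examining each function:
  A. n^(2/3) is O(n^(2/3))
  B. log(n) is O(log n)
  C. 2 log(n) is O(log n)

Functions B and C both have the same complexity class.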